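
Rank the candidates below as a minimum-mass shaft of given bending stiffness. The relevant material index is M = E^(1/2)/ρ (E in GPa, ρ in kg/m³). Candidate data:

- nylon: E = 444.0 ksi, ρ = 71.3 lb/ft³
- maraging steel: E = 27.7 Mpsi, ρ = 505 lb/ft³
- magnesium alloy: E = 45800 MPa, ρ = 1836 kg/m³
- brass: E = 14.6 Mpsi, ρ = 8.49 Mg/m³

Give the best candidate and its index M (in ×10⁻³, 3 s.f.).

After converting to SI:
  nylon: E = 3.061 GPa, ρ = 1142 kg/m³
  maraging steel: E = 191.0 GPa, ρ = 8089 kg/m³
  magnesium alloy: E = 45.80 GPa, ρ = 1836 kg/m³
  brass: E = 100.7 GPa, ρ = 8490 kg/m³
  magnesium alloy: M = 3.69×10⁻³
  maraging steel: M = 1.71×10⁻³
  nylon: M = 1.53×10⁻³
  brass: M = 1.18×10⁻³
Highest index: magnesium alloy.

magnesium alloy, M = 3.69×10⁻³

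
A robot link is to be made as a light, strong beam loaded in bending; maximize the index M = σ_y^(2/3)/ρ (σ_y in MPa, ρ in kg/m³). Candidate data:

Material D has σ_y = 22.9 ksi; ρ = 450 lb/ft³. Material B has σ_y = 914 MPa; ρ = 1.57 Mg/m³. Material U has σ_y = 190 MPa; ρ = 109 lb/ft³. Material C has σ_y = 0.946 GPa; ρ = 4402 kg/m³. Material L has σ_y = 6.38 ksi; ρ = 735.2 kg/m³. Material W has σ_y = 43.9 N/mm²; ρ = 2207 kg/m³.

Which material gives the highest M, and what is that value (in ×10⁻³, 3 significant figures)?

material B, M = 60.0×10⁻³

In SI units:
  material D: σ_y = 157.9 MPa, ρ = 7208 kg/m³
  material B: σ_y = 914.0 MPa, ρ = 1570 kg/m³
  material U: σ_y = 190.0 MPa, ρ = 1746 kg/m³
  material C: σ_y = 946.0 MPa, ρ = 4402 kg/m³
  material L: σ_y = 43.99 MPa, ρ = 735.2 kg/m³
  material W: σ_y = 43.90 MPa, ρ = 2207 kg/m³
  material B: M = 60.0×10⁻³
  material C: M = 21.9×10⁻³
  material U: M = 18.9×10⁻³
  material L: M = 16.9×10⁻³
  material W: M = 5.64×10⁻³
  material D: M = 4.05×10⁻³
Material B has the largest M.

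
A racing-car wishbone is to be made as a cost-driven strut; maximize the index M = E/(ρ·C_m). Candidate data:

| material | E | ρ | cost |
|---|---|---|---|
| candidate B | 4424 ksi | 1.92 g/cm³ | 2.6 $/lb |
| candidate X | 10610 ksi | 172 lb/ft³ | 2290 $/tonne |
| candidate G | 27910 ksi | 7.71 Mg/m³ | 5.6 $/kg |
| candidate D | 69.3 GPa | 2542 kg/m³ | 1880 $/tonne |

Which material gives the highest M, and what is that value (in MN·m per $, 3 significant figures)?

Putting every candidate on a common basis:
  candidate B: E = 30.50 GPa, ρ = 1920 kg/m³, cost = 5.732 $/kg
  candidate X: E = 73.15 GPa, ρ = 2755 kg/m³, cost = 2.290 $/kg
  candidate G: E = 192.4 GPa, ρ = 7710 kg/m³, cost = 5.600 $/kg
  candidate D: E = 69.30 GPa, ρ = 2542 kg/m³, cost = 1.880 $/kg
  candidate D: M = 14.5 MN·m per $
  candidate X: M = 11.6 MN·m per $
  candidate G: M = 4.46 MN·m per $
  candidate B: M = 2.77 MN·m per $
Candidate D has the largest M.

candidate D, M = 14.5 MN·m per $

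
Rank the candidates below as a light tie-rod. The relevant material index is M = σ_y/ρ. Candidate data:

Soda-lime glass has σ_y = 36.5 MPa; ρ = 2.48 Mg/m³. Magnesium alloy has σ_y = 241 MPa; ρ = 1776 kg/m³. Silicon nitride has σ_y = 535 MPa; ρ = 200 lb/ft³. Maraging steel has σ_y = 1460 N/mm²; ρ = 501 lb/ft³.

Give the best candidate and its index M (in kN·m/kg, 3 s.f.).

After converting to SI:
  soda-lime glass: σ_y = 36.50 MPa, ρ = 2480 kg/m³
  magnesium alloy: σ_y = 241.0 MPa, ρ = 1776 kg/m³
  silicon nitride: σ_y = 535.0 MPa, ρ = 3204 kg/m³
  maraging steel: σ_y = 1460 MPa, ρ = 8025 kg/m³
  maraging steel: M = 182 kN·m/kg
  silicon nitride: M = 167 kN·m/kg
  magnesium alloy: M = 136 kN·m/kg
  soda-lime glass: M = 14.7 kN·m/kg
Maraging steel ranks first.

maraging steel, M = 182 kN·m/kg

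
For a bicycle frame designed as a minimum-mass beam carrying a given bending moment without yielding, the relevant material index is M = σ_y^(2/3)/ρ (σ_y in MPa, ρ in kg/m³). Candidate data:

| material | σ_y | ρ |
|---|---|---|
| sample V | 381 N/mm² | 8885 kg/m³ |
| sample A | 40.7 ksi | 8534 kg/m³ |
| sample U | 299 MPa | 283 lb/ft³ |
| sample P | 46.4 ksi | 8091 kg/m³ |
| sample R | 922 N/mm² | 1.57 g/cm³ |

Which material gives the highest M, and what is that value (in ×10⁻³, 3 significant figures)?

sample R, M = 60.3×10⁻³

Putting every candidate on a common basis:
  sample V: σ_y = 381.0 MPa, ρ = 8885 kg/m³
  sample A: σ_y = 280.6 MPa, ρ = 8534 kg/m³
  sample U: σ_y = 299.0 MPa, ρ = 4533 kg/m³
  sample P: σ_y = 319.9 MPa, ρ = 8091 kg/m³
  sample R: σ_y = 922.0 MPa, ρ = 1570 kg/m³
  sample R: M = 60.3×10⁻³
  sample U: M = 9.86×10⁻³
  sample V: M = 5.92×10⁻³
  sample P: M = 5.78×10⁻³
  sample A: M = 5.02×10⁻³
Sample R has the largest M.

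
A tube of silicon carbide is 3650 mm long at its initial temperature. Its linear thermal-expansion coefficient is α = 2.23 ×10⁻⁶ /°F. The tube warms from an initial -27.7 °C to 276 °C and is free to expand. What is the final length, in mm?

3654.4 mm

Convert α: 2.23×10⁻⁶/°F × (9/5) = 4.01×10⁻⁶/K.
ΔT = 276 − (-27.7) = 303.7 K.
ΔL = α·L₀·ΔT = 4.01×10⁻⁶ × 3650 mm × 303.7 K = 4.45 mm.
L = L₀ + ΔL = 3650 + 4.45 = 3654.4 mm.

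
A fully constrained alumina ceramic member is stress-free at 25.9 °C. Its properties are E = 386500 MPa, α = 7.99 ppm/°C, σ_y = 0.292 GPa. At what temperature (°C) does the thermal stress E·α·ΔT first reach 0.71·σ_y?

93.0 °C

E = 386500 MPa = 386.5 GPa.
σ_y = 0.292 GPa = 292.0 MPa.
E·α·ΔT = 207.3 MPa ⇒ ΔT = 207.3 / (386.5×10³ × 7.99×10⁻⁶) = 67.13 K.
T = 25.9 + 67.13 = 93.03 °C.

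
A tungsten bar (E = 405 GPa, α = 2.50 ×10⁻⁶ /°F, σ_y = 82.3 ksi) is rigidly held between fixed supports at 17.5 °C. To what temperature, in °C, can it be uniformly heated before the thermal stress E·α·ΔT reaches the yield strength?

329 °C

α = 2.50×10⁻⁶/°F × 9/5 = 4.50×10⁻⁶/K.
σ_y = 82.3 ksi = 567.4 MPa.
E·α·ΔT = 567.4 MPa ⇒ ΔT = 567.4 / (405.0×10³ × 4.50×10⁻⁶) = 311.4 K.
T = 17.5 + 311.4 = 328.9 °C.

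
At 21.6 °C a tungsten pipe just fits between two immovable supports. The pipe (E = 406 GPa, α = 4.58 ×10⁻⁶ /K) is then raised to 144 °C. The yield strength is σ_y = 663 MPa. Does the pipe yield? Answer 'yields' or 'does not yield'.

ΔT = 122.4 K. Constrained thermal stress σ = E·α·ΔT = 406.0×10³ MPa × 4.58×10⁻⁶ × 122.4 = 228 MPa (compressive).
Compare to σ_y = 663 MPa: σ < σ_y, so it does not yield.

does not yield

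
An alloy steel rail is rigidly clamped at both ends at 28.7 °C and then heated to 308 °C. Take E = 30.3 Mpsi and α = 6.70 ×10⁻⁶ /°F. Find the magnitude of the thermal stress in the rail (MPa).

704 MPa

E = 30.3 Mpsi = 208.9 GPa.
α = 6.70×10⁻⁶/°F × 9/5 = 12.1×10⁻⁶/K.
ΔT = 279.3 K. Constrained thermal stress σ = E·α·ΔT = 208.9×10³ MPa × 12.1×10⁻⁶ × 279.3 = 704 MPa (compressive).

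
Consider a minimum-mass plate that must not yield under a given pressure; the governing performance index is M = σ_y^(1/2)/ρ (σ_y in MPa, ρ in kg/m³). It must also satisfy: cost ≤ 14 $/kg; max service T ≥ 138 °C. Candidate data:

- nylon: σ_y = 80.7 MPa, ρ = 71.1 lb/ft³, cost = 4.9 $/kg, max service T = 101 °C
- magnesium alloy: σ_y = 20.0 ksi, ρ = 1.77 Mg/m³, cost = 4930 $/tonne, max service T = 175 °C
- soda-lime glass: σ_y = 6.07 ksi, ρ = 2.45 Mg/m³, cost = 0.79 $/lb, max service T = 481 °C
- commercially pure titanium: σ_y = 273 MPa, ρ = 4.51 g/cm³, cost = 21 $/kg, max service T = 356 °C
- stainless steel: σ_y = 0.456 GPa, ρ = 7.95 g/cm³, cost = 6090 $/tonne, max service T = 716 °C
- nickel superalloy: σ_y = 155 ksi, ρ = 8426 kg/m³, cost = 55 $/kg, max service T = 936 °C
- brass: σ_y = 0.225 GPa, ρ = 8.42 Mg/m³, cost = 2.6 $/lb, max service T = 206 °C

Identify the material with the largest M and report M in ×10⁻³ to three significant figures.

Screen on constraints: cost ≤ 14 $/kg; max service T ≥ 138 °C. Survivors: magnesium alloy, soda-lime glass, stainless steel, brass.
After converting to SI:
  magnesium alloy: σ_y = 137.9 MPa, ρ = 1770 kg/m³
  soda-lime glass: σ_y = 41.85 MPa, ρ = 2450 kg/m³
  stainless steel: σ_y = 456.0 MPa, ρ = 7950 kg/m³
  brass: σ_y = 225.0 MPa, ρ = 8420 kg/m³
  magnesium alloy: M = 6.63×10⁻³
  stainless steel: M = 2.69×10⁻³
  soda-lime glass: M = 2.64×10⁻³
  brass: M = 1.78×10⁻³
The maximum is for magnesium alloy.

magnesium alloy, M = 6.63×10⁻³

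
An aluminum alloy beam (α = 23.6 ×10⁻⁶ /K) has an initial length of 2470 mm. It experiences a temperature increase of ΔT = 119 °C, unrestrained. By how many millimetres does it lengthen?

ΔL = α·L₀·ΔT = 23.6×10⁻⁶ × 2470 mm × 119.0 K = 6.94 mm.

6.94 mm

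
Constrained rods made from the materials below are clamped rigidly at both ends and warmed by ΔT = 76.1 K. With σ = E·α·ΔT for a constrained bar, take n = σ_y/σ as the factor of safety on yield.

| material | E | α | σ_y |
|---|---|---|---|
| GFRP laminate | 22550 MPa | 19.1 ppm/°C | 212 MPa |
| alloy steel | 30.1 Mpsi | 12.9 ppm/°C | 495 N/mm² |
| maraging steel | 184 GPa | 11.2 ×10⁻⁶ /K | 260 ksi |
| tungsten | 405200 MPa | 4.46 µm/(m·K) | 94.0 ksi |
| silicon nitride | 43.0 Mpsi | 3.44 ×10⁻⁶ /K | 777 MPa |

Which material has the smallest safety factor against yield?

alloy steel

Per material, after unit conversion:
  GFRP laminate: E = 22.55, α = 19.1, σ_y = 212.0 → σ = 32.8 MPa, n = 6.47
  alloy steel: E = 207.5, α = 12.9, σ_y = 495.0 → σ = 204 MPa, n = 2.43
  maraging steel: E = 184.0, α = 11.2, σ_y = 1793 → σ = 157 MPa, n = 11.4
  tungsten: E = 405.2, α = 4.46, σ_y = 648.1 → σ = 138 MPa, n = 4.71
  silicon nitride: E = 296.5, α = 3.44, σ_y = 777.0 → σ = 77.6 MPa, n = 10.0
Alloy steel has the lowest safety factor, n = 2.43.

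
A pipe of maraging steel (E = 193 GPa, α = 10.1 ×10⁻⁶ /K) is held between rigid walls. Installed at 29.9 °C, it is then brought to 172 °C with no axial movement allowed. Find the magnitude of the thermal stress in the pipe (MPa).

ΔT = 142.1 K. Constrained thermal stress σ = E·α·ΔT = 193.0×10³ MPa × 10.1×10⁻⁶ × 142.1 = 277 MPa (compressive).

277 MPa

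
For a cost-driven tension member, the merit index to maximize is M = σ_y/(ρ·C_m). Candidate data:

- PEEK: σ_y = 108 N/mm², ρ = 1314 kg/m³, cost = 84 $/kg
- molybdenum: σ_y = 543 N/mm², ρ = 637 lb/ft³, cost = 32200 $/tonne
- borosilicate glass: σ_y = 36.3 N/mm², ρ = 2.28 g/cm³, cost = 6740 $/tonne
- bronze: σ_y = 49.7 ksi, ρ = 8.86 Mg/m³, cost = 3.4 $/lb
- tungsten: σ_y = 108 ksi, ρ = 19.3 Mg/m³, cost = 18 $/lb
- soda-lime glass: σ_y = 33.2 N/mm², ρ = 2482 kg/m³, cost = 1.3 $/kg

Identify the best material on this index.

Normalizing units and computing the index:
  PEEK: σ_y = 108.0 MPa, ρ = 1314 kg/m³, cost = 84.00 $/kg
  molybdenum: σ_y = 543.0 MPa, ρ = 10200 kg/m³, cost = 32.20 $/kg
  borosilicate glass: σ_y = 36.30 MPa, ρ = 2280 kg/m³, cost = 6.740 $/kg
  bronze: σ_y = 342.7 MPa, ρ = 8860 kg/m³, cost = 7.496 $/kg
  tungsten: σ_y = 744.6 MPa, ρ = 19300 kg/m³, cost = 39.68 $/kg
  soda-lime glass: σ_y = 33.20 MPa, ρ = 2482 kg/m³, cost = 1.300 $/kg
  soda-lime glass: M = 10.3 kN·m per $
  bronze: M = 5.16 kN·m per $
  borosilicate glass: M = 2.36 kN·m per $
  molybdenum: M = 1.65 kN·m per $
  PEEK: M = 0.978 kN·m per $
  tungsten: M = 0.972 kN·m per $
The maximum is for soda-lime glass.

soda-lime glass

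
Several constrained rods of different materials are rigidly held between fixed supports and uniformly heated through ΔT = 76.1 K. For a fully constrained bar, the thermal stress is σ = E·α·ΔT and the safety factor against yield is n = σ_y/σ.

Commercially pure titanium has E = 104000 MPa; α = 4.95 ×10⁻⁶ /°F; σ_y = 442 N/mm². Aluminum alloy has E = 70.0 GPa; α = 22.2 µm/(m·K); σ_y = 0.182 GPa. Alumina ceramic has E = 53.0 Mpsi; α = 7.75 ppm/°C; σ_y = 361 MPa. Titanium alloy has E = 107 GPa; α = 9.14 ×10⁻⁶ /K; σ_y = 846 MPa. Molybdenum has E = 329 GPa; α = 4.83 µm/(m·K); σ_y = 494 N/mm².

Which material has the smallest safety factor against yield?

Per material, after unit conversion:
  commercially pure titanium: E = 104.0, α = 8.91, σ_y = 442.0 → σ = 70.5 MPa, n = 6.27
  aluminum alloy: E = 70.00, α = 22.2, σ_y = 182.0 → σ = 118 MPa, n = 1.54
  alumina ceramic: E = 365.4, α = 7.75, σ_y = 361.0 → σ = 216 MPa, n = 1.68
  titanium alloy: E = 107.0, α = 9.14, σ_y = 846.0 → σ = 74.4 MPa, n = 11.4
  molybdenum: E = 329.0, α = 4.83, σ_y = 494.0 → σ = 121 MPa, n = 4.09
The minimum is aluminum alloy at n = 1.54.

aluminum alloy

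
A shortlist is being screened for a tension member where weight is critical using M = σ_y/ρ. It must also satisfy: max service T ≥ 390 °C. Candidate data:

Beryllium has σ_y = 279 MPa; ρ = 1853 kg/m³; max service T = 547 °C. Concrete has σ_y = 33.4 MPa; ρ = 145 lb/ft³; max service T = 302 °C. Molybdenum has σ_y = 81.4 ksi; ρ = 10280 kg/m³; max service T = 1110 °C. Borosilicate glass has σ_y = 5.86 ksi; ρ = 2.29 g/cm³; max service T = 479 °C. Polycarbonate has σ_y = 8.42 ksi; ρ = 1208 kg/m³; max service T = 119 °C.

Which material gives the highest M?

Screen on constraints: max service T ≥ 390 °C. Survivors: beryllium, molybdenum, borosilicate glass.
In SI units:
  beryllium: σ_y = 279.0 MPa, ρ = 1853 kg/m³
  molybdenum: σ_y = 561.2 MPa, ρ = 10280 kg/m³
  borosilicate glass: σ_y = 40.40 MPa, ρ = 2290 kg/m³
  beryllium: M = 151 kN·m/kg
  molybdenum: M = 54.6 kN·m/kg
  borosilicate glass: M = 17.6 kN·m/kg
The maximum is for beryllium.

beryllium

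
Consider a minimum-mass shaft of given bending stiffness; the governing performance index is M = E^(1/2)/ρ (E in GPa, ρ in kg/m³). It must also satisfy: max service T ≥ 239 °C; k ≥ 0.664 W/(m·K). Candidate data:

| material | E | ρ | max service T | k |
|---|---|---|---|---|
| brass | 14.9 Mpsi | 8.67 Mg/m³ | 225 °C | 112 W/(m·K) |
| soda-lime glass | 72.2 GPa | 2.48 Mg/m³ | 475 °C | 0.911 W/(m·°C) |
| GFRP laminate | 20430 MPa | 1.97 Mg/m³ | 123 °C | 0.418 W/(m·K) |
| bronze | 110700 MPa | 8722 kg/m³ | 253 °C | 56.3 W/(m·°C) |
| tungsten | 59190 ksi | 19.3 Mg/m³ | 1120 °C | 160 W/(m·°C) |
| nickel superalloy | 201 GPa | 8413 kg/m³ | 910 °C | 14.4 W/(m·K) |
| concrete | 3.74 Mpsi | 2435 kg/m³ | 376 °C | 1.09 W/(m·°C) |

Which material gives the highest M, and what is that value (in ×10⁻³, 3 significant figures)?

soda-lime glass, M = 3.43×10⁻³

Screen on constraints: max service T ≥ 239 °C; k ≥ 0.664 W/(m·K). Survivors: soda-lime glass, bronze, tungsten, nickel superalloy, concrete.
Convert each candidate to consistent units, then evaluate M:
  soda-lime glass: E = 72.20 GPa, ρ = 2480 kg/m³
  bronze: E = 110.7 GPa, ρ = 8722 kg/m³
  tungsten: E = 408.1 GPa, ρ = 19300 kg/m³
  nickel superalloy: E = 201.0 GPa, ρ = 8413 kg/m³
  concrete: E = 25.79 GPa, ρ = 2435 kg/m³
  soda-lime glass: M = 3.43×10⁻³
  concrete: M = 2.09×10⁻³
  nickel superalloy: M = 1.69×10⁻³
  bronze: M = 1.21×10⁻³
  tungsten: M = 1.05×10⁻³
Highest index: soda-lime glass.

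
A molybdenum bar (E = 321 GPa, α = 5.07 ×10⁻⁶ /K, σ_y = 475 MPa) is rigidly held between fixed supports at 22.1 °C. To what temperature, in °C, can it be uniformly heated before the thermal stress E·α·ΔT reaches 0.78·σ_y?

250 °C

E·α·ΔT = 370.5 MPa ⇒ ΔT = 370.5 / (321.0×10³ × 5.07×10⁻⁶) = 227.7 K.
T = 22.1 + 227.7 = 249.8 °C.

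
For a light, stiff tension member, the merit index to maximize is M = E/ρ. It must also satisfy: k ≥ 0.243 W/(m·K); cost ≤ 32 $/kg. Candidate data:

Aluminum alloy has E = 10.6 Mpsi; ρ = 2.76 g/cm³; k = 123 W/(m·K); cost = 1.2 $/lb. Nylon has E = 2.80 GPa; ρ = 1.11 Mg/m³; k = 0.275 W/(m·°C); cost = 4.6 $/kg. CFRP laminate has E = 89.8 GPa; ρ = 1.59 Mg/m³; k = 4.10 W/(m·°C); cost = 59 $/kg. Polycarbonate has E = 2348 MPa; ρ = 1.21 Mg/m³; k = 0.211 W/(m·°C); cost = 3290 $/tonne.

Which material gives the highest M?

Screen on constraints: k ≥ 0.243 W/(m·K); cost ≤ 32 $/kg. Survivors: aluminum alloy, nylon.
Putting every candidate on a common basis:
  aluminum alloy: E = 73.08 GPa, ρ = 2760 kg/m³
  nylon: E = 2.800 GPa, ρ = 1110 kg/m³
  aluminum alloy: M = 26.5 MN·m/kg
  nylon: M = 2.52 MN·m/kg
Aluminum alloy has the largest M.

aluminum alloy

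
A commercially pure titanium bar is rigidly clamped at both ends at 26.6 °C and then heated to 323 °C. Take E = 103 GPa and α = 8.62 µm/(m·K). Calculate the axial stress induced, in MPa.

263 MPa

ΔT = 296.4 K. Constrained thermal stress σ = E·α·ΔT = 103.0×10³ MPa × 8.62×10⁻⁶ × 296.4 = 263 MPa (compressive).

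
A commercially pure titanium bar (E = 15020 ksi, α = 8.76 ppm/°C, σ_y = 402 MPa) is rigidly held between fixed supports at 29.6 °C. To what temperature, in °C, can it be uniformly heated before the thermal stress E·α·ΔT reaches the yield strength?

473 °C

E = 15020 ksi = 103.6 GPa.
E·α·ΔT = 402.0 MPa ⇒ ΔT = 402.0 / (103.6×10³ × 8.76×10⁻⁶) = 443.1 K.
T = 29.6 + 443.1 = 472.7 °C.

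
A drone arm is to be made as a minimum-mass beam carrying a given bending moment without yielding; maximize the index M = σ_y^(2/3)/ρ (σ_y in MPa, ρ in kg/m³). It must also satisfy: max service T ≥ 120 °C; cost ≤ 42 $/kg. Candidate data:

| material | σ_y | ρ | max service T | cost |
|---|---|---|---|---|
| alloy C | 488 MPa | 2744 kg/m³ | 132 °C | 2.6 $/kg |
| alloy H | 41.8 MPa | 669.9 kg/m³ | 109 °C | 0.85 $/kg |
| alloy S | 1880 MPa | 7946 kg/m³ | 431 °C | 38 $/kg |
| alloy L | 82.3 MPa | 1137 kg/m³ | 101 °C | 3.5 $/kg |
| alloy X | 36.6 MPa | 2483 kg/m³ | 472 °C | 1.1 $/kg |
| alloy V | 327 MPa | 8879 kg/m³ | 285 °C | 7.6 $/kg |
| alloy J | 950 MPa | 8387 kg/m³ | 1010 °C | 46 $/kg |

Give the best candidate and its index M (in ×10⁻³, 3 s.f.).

alloy C, M = 22.6×10⁻³

Screen on constraints: max service T ≥ 120 °C; cost ≤ 42 $/kg. Survivors: alloy C, alloy S, alloy X, alloy V.
Evaluate M for each candidate:
  alloy C: M = 22.6×10⁻³
  alloy S: M = 19.2×10⁻³
  alloy V: M = 5.35×10⁻³
  alloy X: M = 4.44×10⁻³
The maximum is for alloy C.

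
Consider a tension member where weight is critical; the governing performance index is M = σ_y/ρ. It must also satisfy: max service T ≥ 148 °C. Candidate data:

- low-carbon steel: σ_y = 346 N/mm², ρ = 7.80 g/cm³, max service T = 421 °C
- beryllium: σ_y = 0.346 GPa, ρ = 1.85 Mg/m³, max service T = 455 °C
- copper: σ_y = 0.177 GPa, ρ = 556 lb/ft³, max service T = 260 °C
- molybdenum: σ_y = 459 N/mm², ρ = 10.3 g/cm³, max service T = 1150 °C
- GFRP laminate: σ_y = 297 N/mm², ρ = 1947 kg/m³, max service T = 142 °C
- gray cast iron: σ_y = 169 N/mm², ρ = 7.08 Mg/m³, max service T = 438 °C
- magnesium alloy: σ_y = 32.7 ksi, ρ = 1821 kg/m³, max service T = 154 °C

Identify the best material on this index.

beryllium

Screen on constraints: max service T ≥ 148 °C. Survivors: low-carbon steel, beryllium, copper, molybdenum, gray cast iron, magnesium alloy.
After converting to SI:
  low-carbon steel: σ_y = 346.0 MPa, ρ = 7800 kg/m³
  beryllium: σ_y = 346.0 MPa, ρ = 1850 kg/m³
  copper: σ_y = 177.0 MPa, ρ = 8906 kg/m³
  molybdenum: σ_y = 459.0 MPa, ρ = 10300 kg/m³
  gray cast iron: σ_y = 169.0 MPa, ρ = 7080 kg/m³
  magnesium alloy: σ_y = 225.5 MPa, ρ = 1821 kg/m³
  beryllium: M = 187 kN·m/kg
  magnesium alloy: M = 124 kN·m/kg
  molybdenum: M = 44.6 kN·m/kg
  low-carbon steel: M = 44.4 kN·m/kg
  gray cast iron: M = 23.9 kN·m/kg
  copper: M = 19.9 kN·m/kg
Beryllium has the largest M.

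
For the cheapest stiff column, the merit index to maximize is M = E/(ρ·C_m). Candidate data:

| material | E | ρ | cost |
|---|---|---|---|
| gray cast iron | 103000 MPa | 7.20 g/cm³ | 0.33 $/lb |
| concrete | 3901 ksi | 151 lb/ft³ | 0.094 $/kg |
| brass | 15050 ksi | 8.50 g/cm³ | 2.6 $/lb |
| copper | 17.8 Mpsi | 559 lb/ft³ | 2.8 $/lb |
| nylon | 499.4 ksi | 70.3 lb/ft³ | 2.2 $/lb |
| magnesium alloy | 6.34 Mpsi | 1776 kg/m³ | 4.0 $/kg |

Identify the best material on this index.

concrete

Putting every candidate on a common basis:
  gray cast iron: E = 103.0 GPa, ρ = 7200 kg/m³, cost = 0.7275 $/kg
  concrete: E = 26.90 GPa, ρ = 2419 kg/m³, cost = 0.09400 $/kg
  brass: E = 103.8 GPa, ρ = 8500 kg/m³, cost = 5.732 $/kg
  copper: E = 122.7 GPa, ρ = 8954 kg/m³, cost = 6.173 $/kg
  nylon: E = 3.443 GPa, ρ = 1126 kg/m³, cost = 4.850 $/kg
  magnesium alloy: E = 43.71 GPa, ρ = 1776 kg/m³, cost = 4.000 $/kg
  concrete: M = 118 MN·m per $
  gray cast iron: M = 19.7 MN·m per $
  magnesium alloy: M = 6.15 MN·m per $
  copper: M = 2.22 MN·m per $
  brass: M = 2.13 MN·m per $
  nylon: M = 0.630 MN·m per $
The maximum is for concrete.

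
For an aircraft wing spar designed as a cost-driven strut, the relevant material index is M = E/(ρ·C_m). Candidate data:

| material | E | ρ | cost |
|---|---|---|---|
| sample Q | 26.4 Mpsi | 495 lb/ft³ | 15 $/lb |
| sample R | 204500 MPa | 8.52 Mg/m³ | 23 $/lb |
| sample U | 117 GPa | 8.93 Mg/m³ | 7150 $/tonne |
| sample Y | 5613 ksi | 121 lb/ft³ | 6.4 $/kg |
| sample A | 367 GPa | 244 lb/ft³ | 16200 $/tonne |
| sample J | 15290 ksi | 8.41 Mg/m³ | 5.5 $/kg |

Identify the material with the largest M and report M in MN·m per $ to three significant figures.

sample A, M = 5.80 MN·m per $

Convert each candidate to consistent units, then evaluate M:
  sample Q: E = 182.0 GPa, ρ = 7929 kg/m³, cost = 33.07 $/kg
  sample R: E = 204.5 GPa, ρ = 8520 kg/m³, cost = 50.71 $/kg
  sample U: E = 117.0 GPa, ρ = 8930 kg/m³, cost = 7.150 $/kg
  sample Y: E = 38.70 GPa, ρ = 1938 kg/m³, cost = 6.400 $/kg
  sample A: E = 367.0 GPa, ρ = 3909 kg/m³, cost = 16.20 $/kg
  sample J: E = 105.4 GPa, ρ = 8410 kg/m³, cost = 5.500 $/kg
  sample A: M = 5.80 MN·m per $
  sample Y: M = 3.12 MN·m per $
  sample J: M = 2.28 MN·m per $
  sample U: M = 1.83 MN·m per $
  sample Q: M = 0.694 MN·m per $
  sample R: M = 0.473 MN·m per $
Highest index: sample A.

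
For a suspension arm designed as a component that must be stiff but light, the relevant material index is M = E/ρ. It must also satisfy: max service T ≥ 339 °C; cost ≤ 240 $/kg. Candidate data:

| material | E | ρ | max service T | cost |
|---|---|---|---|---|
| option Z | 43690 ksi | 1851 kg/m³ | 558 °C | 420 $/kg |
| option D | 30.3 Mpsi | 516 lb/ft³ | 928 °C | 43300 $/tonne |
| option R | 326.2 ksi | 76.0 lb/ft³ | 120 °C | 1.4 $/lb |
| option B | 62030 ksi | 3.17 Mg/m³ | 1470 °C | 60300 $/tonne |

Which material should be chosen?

Screen on constraints: max service T ≥ 339 °C; cost ≤ 240 $/kg. Survivors: option D, option B.
After converting to SI:
  option D: E = 208.9 GPa, ρ = 8266 kg/m³
  option B: E = 427.7 GPa, ρ = 3170 kg/m³
  option B: M = 135 MN·m/kg
  option D: M = 25.3 MN·m/kg
Option B has the largest M.

option B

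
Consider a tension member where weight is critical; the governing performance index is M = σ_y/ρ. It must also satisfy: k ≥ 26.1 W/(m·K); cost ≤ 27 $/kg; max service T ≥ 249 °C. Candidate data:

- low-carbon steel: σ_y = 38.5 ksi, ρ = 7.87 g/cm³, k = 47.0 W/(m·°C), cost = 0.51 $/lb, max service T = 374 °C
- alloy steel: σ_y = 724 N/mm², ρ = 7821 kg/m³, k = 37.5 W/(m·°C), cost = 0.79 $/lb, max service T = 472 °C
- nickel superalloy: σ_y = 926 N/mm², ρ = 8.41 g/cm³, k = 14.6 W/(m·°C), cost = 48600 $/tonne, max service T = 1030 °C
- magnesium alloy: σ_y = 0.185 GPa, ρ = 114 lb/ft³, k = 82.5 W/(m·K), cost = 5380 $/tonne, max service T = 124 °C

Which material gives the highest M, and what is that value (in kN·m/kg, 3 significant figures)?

alloy steel, M = 92.6 kN·m/kg

Screen on constraints: k ≥ 26.1 W/(m·K); cost ≤ 27 $/kg; max service T ≥ 249 °C. Survivors: low-carbon steel, alloy steel.
After converting to SI:
  low-carbon steel: σ_y = 265.4 MPa, ρ = 7870 kg/m³
  alloy steel: σ_y = 724.0 MPa, ρ = 7821 kg/m³
  alloy steel: M = 92.6 kN·m/kg
  low-carbon steel: M = 33.7 kN·m/kg
Highest index: alloy steel.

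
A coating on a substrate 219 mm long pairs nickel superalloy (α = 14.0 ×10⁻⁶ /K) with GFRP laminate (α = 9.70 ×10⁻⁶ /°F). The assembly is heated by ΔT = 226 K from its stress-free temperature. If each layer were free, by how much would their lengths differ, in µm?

171 µm

GFRP laminate: α = 9.70×10⁻⁶/°F × 9/5 = 17.5×10⁻⁶/K.
Δα = |14.0 − 17.5|×10⁻⁶/K = 3.46×10⁻⁶/K.
ΔL_mismatch = Δα·L·ΔT = 3.46×10⁻⁶ × 219.0 mm × 226.0 K = 171 µm.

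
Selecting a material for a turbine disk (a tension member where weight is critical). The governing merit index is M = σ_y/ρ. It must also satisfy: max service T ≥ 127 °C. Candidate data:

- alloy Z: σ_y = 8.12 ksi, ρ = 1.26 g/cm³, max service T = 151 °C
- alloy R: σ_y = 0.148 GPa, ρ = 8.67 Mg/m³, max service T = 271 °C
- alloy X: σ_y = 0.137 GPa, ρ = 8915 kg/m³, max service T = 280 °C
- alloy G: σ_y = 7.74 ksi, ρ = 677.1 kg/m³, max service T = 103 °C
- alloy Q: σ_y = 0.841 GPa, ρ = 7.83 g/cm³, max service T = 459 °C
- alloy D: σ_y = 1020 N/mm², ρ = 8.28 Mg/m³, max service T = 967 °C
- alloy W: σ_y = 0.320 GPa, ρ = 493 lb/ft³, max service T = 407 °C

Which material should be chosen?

Screen on constraints: max service T ≥ 127 °C. Survivors: alloy Z, alloy R, alloy X, alloy Q, alloy D, alloy W.
Normalizing units and computing the index:
  alloy Z: σ_y = 55.99 MPa, ρ = 1260 kg/m³
  alloy R: σ_y = 148.0 MPa, ρ = 8670 kg/m³
  alloy X: σ_y = 137.0 MPa, ρ = 8915 kg/m³
  alloy Q: σ_y = 841.0 MPa, ρ = 7830 kg/m³
  alloy D: σ_y = 1020 MPa, ρ = 8280 kg/m³
  alloy W: σ_y = 320.0 MPa, ρ = 7897 kg/m³
  alloy D: M = 123 kN·m/kg
  alloy Q: M = 107 kN·m/kg
  alloy Z: M = 44.4 kN·m/kg
  alloy W: M = 40.5 kN·m/kg
  alloy R: M = 17.1 kN·m/kg
  alloy X: M = 15.4 kN·m/kg
Highest index: alloy D.

alloy D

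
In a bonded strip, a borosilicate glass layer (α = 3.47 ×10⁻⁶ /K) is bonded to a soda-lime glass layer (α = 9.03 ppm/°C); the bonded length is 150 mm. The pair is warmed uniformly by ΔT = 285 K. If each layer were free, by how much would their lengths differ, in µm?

Δα = |3.47 − 9.03|×10⁻⁶/K = 5.56×10⁻⁶/K.
ΔL_mismatch = Δα·L·ΔT = 5.56×10⁻⁶ × 150.0 mm × 285.0 K = 238 µm.

238 µm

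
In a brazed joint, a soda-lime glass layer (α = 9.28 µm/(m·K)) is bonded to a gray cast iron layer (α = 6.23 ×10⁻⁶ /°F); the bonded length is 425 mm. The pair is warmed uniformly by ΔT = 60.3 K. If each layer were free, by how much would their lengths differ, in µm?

gray cast iron: α = 6.23×10⁻⁶/°F × 9/5 = 11.2×10⁻⁶/K.
Δα = |9.28 − 11.2|×10⁻⁶/K = 1.93×10⁻⁶/K.
ΔL_mismatch = Δα·L·ΔT = 1.93×10⁻⁶ × 425.0 mm × 60.3 K = 49.6 µm.

49.6 µm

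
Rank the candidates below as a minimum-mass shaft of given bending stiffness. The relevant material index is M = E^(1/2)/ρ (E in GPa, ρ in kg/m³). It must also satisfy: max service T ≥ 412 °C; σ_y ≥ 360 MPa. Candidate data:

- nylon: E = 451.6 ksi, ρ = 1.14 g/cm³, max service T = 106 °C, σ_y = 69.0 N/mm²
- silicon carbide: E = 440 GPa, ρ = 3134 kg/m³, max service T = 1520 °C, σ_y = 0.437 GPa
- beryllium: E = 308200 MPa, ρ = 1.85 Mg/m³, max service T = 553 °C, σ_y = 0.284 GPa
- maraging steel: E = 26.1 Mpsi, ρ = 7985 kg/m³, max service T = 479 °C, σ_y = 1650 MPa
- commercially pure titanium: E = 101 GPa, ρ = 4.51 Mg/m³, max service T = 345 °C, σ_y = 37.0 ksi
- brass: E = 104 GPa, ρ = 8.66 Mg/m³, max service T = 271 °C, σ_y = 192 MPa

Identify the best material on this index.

silicon carbide

Screen on constraints: max service T ≥ 412 °C; σ_y ≥ 360 MPa. Survivors: silicon carbide, maraging steel.
After converting to SI:
  silicon carbide: E = 440.0 GPa, ρ = 3134 kg/m³
  maraging steel: E = 180.0 GPa, ρ = 7985 kg/m³
  silicon carbide: M = 6.69×10⁻³
  maraging steel: M = 1.68×10⁻³
Silicon carbide has the largest M.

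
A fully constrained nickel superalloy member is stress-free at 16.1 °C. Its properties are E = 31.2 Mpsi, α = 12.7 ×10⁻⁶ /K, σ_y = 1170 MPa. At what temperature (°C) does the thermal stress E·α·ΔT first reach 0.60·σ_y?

E = 31.2 Mpsi = 215.1 GPa.
E·α·ΔT = 702.0 MPa ⇒ ΔT = 702.0 / (215.1×10³ × 12.7×10⁻⁶) = 257.0 K.
T = 16.1 + 257.0 = 273.1 °C.

273 °C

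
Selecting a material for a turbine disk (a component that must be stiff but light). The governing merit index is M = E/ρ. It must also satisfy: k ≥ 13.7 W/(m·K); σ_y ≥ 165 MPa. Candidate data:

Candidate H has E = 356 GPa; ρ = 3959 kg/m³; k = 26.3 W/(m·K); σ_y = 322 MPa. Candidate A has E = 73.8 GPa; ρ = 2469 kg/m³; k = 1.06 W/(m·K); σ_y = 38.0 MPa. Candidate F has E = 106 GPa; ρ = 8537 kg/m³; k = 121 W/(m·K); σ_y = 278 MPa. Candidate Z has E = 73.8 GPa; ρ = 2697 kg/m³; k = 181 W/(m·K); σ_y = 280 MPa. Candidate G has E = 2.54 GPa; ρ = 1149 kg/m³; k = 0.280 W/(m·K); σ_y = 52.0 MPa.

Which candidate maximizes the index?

candidate H

Screen on constraints: k ≥ 13.7 W/(m·K); σ_y ≥ 165 MPa. Survivors: candidate H, candidate F, candidate Z.
Computing M directly (units already consistent):
  candidate H: M = 89.9 MN·m/kg
  candidate Z: M = 27.4 MN·m/kg
  candidate F: M = 12.4 MN·m/kg
The maximum is for candidate H.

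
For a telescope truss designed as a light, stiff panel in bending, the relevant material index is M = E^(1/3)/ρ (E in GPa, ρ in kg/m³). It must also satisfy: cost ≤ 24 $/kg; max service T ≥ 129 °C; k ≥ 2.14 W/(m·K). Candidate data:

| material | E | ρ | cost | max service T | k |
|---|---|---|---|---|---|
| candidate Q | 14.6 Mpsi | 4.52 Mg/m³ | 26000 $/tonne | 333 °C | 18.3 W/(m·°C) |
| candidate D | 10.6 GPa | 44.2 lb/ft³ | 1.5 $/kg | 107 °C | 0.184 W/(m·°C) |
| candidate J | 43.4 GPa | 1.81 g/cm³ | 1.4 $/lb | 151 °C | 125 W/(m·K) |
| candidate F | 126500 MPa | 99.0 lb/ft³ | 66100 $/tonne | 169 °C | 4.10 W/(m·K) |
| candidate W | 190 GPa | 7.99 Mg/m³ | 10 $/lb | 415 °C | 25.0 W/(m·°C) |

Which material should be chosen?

Screen on constraints: cost ≤ 24 $/kg; max service T ≥ 129 °C; k ≥ 2.14 W/(m·K). Survivors: candidate J, candidate W.
Convert each candidate to consistent units, then evaluate M:
  candidate J: E = 43.40 GPa, ρ = 1810 kg/m³
  candidate W: E = 190.0 GPa, ρ = 7990 kg/m³
  candidate J: M = 1.94×10⁻³
  candidate W: M = 0.720×10⁻³
Candidate J ranks first.

candidate J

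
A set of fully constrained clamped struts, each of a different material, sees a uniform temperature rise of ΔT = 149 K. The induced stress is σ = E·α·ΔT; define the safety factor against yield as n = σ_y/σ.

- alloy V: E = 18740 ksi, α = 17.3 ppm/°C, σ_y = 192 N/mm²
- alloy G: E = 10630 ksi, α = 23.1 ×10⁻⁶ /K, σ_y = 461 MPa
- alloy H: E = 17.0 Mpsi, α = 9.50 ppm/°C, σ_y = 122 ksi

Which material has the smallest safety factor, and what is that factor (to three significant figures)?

alloy V, n = 0.576

In consistent units (E in GPa, α in ×10⁻⁶/K, σ_y in MPa):
  alloy V: E = 129.2, α = 17.3, σ_y = 192.0 → σ = 333 MPa, n = 0.576
  alloy G: E = 73.29, α = 23.1, σ_y = 461.0 → σ = 252 MPa, n = 1.83
  alloy H: E = 117.2, α = 9.50, σ_y = 841.2 → σ = 166 MPa, n = 5.07
Alloy V has the lowest safety factor, n = 0.576.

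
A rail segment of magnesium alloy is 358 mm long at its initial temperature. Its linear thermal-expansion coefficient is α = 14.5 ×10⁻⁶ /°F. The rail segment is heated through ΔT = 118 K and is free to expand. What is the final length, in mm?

Convert α: 14.5×10⁻⁶/°F × (9/5) = 26.1×10⁻⁶/K.
ΔL = α·L₀·ΔT = 26.1×10⁻⁶ × 358 mm × 118.0 K = 1.10 mm.
L = L₀ + ΔL = 358 + 1.10 = 359.10 mm.

359.10 mm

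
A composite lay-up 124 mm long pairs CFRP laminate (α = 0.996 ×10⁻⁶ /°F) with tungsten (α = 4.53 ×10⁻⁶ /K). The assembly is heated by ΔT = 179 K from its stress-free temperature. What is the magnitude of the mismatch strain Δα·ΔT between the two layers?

4.90×10⁻⁴

CFRP laminate: α = 0.996×10⁻⁶/°F × 9/5 = 1.79×10⁻⁶/K.
Δα = |1.79 − 4.53|×10⁻⁶/K = 2.74×10⁻⁶/K.
Mismatch strain = Δα·ΔT = 2.74×10⁻⁶ × 179.0 = 4.90×10⁻⁴.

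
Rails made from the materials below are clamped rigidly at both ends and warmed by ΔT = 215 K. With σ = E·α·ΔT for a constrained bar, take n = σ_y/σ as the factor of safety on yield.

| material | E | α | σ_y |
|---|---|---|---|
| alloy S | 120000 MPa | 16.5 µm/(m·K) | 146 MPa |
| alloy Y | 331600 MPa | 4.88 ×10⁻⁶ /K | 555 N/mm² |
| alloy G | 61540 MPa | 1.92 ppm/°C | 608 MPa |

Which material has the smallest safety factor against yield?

alloy S

Converting E to GPa, α to ×10⁻⁶/K, σ_y to MPa, then σ and n for each:
  alloy S: E = 120.0, α = 16.5, σ_y = 146.0 → σ = 426 MPa, n = 0.343
  alloy Y: E = 331.6, α = 4.88, σ_y = 555.0 → σ = 348 MPa, n = 1.60
  alloy G: E = 61.54, α = 1.92, σ_y = 608.0 → σ = 25.4 MPa, n = 23.9
Alloy S has the lowest safety factor, n = 0.343.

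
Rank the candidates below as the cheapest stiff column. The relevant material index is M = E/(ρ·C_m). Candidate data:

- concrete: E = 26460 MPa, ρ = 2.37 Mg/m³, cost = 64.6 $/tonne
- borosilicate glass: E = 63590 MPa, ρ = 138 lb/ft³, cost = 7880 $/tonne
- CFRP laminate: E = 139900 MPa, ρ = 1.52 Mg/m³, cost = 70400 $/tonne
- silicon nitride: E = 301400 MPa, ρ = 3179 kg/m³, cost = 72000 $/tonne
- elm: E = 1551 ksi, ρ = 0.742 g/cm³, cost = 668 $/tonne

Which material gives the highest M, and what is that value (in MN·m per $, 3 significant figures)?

After converting to SI:
  concrete: E = 26.46 GPa, ρ = 2370 kg/m³, cost = 0.06460 $/kg
  borosilicate glass: E = 63.59 GPa, ρ = 2211 kg/m³, cost = 7.880 $/kg
  CFRP laminate: E = 139.9 GPa, ρ = 1520 kg/m³, cost = 70.40 $/kg
  silicon nitride: E = 301.4 GPa, ρ = 3179 kg/m³, cost = 72.00 $/kg
  elm: E = 10.69 GPa, ρ = 742.0 kg/m³, cost = 0.6680 $/kg
  concrete: M = 173 MN·m per $
  elm: M = 21.6 MN·m per $
  borosilicate glass: M = 3.65 MN·m per $
  silicon nitride: M = 1.32 MN·m per $
  CFRP laminate: M = 1.31 MN·m per $
Concrete ranks first.

concrete, M = 173 MN·m per $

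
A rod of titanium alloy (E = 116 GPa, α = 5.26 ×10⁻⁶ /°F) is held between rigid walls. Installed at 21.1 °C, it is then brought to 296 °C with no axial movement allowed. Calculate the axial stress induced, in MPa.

302 MPa

α = 5.26×10⁻⁶/°F × 9/5 = 9.47×10⁻⁶/K.
ΔT = 274.9 K. Constrained thermal stress σ = E·α·ΔT = 116.0×10³ MPa × 9.47×10⁻⁶ × 274.9 = 302 MPa (compressive).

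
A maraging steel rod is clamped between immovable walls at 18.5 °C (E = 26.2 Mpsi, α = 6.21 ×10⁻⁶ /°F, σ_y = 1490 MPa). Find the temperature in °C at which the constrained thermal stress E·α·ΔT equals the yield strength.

756 °C

E = 26.2 Mpsi = 180.6 GPa.
α = 6.21×10⁻⁶/°F × 9/5 = 11.2×10⁻⁶/K.
E·α·ΔT = 1490 MPa ⇒ ΔT = 1490 / (180.6×10³ × 11.2×10⁻⁶) = 737.9 K.
T = 18.5 + 737.9 = 756.4 °C.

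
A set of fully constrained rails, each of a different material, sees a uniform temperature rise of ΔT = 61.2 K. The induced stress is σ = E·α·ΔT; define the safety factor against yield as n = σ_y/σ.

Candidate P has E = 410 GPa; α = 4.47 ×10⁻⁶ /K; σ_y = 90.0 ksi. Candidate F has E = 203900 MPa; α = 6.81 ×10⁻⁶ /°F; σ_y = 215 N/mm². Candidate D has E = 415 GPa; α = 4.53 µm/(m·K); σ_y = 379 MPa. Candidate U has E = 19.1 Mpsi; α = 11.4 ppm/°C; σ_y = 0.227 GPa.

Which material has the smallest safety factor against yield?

In consistent units (E in GPa, α in ×10⁻⁶/K, σ_y in MPa):
  candidate P: E = 410.0, α = 4.47, σ_y = 620.5 → σ = 112 MPa, n = 5.53
  candidate F: E = 203.9, α = 12.3, σ_y = 215.0 → σ = 153 MPa, n = 1.41
  candidate D: E = 415.0, α = 4.53, σ_y = 379.0 → σ = 115 MPa, n = 3.29
  candidate U: E = 131.7, α = 11.4, σ_y = 227.0 → σ = 91.9 MPa, n = 2.47
Candidate F has the lowest safety factor, n = 1.41.

candidate F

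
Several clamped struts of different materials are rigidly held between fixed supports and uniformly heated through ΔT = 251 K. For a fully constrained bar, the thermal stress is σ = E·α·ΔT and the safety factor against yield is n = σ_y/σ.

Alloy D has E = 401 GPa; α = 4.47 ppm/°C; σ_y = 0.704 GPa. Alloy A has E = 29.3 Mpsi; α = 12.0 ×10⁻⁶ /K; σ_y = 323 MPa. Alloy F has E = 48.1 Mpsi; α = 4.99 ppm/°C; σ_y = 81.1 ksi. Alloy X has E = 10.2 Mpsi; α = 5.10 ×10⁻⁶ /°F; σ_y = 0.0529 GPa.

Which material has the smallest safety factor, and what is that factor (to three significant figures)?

alloy X, n = 0.326

Converting E to GPa, α to ×10⁻⁶/K, σ_y to MPa, then σ and n for each:
  alloy D: E = 401.0, α = 4.47, σ_y = 704.0 → σ = 450 MPa, n = 1.56
  alloy A: E = 202.0, α = 12.0, σ_y = 323.0 → σ = 608 MPa, n = 0.531
  alloy F: E = 331.6, α = 4.99, σ_y = 559.2 → σ = 415 MPa, n = 1.35
  alloy X: E = 70.33, α = 9.18, σ_y = 52.90 → σ = 162 MPa, n = 0.326
Smallest n: alloy X with n = 0.326.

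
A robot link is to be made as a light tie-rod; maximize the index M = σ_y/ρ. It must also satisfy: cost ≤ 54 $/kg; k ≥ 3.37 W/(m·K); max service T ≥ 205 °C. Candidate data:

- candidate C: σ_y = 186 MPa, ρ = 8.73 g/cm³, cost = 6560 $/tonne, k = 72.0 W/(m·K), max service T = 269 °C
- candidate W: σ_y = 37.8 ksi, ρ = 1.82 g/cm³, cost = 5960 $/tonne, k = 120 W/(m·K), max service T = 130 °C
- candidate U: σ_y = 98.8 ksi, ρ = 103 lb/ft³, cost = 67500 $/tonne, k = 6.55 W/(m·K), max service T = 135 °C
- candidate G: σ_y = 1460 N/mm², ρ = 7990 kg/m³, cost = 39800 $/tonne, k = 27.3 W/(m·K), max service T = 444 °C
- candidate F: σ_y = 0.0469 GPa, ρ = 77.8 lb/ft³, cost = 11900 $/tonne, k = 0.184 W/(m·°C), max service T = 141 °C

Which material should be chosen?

candidate G

Screen on constraints: cost ≤ 54 $/kg; k ≥ 3.37 W/(m·K); max service T ≥ 205 °C. Survivors: candidate C, candidate G.
After converting to SI:
  candidate C: σ_y = 186.0 MPa, ρ = 8730 kg/m³
  candidate G: σ_y = 1460 MPa, ρ = 7990 kg/m³
  candidate G: M = 183 kN·m/kg
  candidate C: M = 21.3 kN·m/kg
Candidate G has the largest M.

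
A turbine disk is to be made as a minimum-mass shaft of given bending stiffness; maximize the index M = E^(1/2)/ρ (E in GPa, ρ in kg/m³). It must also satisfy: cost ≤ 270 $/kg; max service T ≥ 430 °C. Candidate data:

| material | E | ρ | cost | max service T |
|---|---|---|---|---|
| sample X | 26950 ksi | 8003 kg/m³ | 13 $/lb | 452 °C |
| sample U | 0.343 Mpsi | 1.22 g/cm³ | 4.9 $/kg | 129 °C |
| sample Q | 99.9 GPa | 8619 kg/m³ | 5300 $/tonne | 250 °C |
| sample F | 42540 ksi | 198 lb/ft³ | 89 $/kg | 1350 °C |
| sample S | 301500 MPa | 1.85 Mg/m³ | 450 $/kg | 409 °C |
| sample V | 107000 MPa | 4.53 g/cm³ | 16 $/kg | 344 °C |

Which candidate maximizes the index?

sample F

Screen on constraints: cost ≤ 270 $/kg; max service T ≥ 430 °C. Survivors: sample X, sample F.
After converting to SI:
  sample X: E = 185.8 GPa, ρ = 8003 kg/m³
  sample F: E = 293.3 GPa, ρ = 3172 kg/m³
  sample F: M = 5.40×10⁻³
  sample X: M = 1.70×10⁻³
Sample F has the largest M.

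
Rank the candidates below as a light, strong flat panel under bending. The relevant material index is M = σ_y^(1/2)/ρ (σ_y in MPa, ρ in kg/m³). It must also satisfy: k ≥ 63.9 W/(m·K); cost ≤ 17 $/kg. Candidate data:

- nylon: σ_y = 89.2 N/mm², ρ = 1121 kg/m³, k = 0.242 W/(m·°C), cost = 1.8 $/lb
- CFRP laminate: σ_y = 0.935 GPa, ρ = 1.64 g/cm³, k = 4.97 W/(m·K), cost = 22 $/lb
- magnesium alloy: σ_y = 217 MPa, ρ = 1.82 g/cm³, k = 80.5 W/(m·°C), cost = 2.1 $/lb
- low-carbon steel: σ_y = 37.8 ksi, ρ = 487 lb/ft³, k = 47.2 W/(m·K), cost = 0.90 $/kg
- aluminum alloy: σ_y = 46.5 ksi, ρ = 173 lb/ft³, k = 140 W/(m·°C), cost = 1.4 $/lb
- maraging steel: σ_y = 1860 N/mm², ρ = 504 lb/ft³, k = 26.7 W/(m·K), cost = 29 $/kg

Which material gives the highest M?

magnesium alloy

Screen on constraints: k ≥ 63.9 W/(m·K); cost ≤ 17 $/kg. Survivors: magnesium alloy, aluminum alloy.
Normalizing units and computing the index:
  magnesium alloy: σ_y = 217.0 MPa, ρ = 1820 kg/m³
  aluminum alloy: σ_y = 320.6 MPa, ρ = 2771 kg/m³
  magnesium alloy: M = 8.09×10⁻³
  aluminum alloy: M = 6.46×10⁻³
The maximum is for magnesium alloy.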